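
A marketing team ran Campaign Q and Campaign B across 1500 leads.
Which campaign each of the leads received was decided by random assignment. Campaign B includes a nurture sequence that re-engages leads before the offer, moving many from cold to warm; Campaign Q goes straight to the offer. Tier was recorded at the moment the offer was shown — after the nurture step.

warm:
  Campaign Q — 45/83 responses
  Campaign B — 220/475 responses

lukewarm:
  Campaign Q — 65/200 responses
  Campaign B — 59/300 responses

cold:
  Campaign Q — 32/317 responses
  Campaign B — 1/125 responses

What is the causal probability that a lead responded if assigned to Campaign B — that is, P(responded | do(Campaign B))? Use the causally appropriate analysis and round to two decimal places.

0.31

Because the campaign influences engagement tier, engagement tier is a post-treatment mediator, not a confounder. Stratifying on it would bias the estimate; the causal effect is the crude pooled difference.
So P(outcome | do(Campaign B)) is just the pooled rate for Campaign B: 280/900 = 0.311.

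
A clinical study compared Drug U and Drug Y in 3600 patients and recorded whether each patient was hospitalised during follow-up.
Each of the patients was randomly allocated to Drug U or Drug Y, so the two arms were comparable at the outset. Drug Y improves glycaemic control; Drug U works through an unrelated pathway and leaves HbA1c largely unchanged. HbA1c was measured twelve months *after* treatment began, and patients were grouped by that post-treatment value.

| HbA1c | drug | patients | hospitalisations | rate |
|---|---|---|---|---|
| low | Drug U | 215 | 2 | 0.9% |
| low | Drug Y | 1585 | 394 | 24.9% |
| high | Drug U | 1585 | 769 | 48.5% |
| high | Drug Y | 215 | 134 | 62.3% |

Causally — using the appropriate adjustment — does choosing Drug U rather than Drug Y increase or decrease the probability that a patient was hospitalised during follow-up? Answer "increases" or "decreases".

Within every HbA1c level Drug U has the lower rate, yet pooled Drug Y does — Simpson's reversal.
The distribution of HbA1c is itself part of what the drug does — it is an intermediate outcome. Holding it fixed would remove that part of the effect; the total effect is the pooled difference.
Pooled: Drug U 42.8% vs Drug Y 29.3%; Drug Y is lower overall.

increases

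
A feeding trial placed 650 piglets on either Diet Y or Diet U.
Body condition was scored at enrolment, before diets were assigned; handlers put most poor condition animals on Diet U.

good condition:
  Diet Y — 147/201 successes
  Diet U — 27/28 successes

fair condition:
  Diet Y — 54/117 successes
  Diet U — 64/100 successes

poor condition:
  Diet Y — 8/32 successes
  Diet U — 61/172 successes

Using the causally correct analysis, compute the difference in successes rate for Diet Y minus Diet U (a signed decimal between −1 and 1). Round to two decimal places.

Starting body condition is set before the diet has any effect — it is not caused by the diet — and it independently drives the outcome. That makes it a confounder, so the causal comparison is within starting body condition levels.
Adjusting over the population distribution of starting body condition: 0.352·(0.731−0.964) + 0.334·(0.462−0.640) + 0.314·(0.250−0.355) = -0.174.

-0.17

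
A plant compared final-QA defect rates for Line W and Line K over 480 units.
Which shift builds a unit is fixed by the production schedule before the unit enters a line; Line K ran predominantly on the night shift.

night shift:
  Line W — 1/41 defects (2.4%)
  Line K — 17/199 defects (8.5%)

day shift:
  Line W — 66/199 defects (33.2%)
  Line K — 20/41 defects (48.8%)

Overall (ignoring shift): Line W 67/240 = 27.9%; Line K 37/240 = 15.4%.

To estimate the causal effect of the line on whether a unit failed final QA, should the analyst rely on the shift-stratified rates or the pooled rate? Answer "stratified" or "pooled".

stratified

The stratified and pooled comparisons disagree (Line W wins within each shift; Line K wins overall), so the answer turns on the causal role of shift.
Since shift is a pre-existing factor (not a product of the line) and it affects the outcome on its own, it is a confounder. The stratified rates, not the pooled rate, identify the causal effect.
Within each level — night shift: 2.4% vs 8.5%; day shift: 33.2% vs 48.8% — Line W is lower every time.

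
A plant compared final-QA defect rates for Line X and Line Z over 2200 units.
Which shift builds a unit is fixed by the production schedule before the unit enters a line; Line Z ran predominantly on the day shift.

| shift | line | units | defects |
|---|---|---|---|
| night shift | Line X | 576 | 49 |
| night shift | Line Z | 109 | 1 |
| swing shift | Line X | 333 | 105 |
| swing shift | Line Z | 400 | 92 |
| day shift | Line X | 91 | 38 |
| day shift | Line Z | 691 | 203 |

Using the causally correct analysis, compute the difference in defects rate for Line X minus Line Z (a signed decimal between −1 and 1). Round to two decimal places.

The shift-specific comparison favours Line Z throughout, but the pooled figures favour Line X. The question is whether to condition on shift.
Shift is set before the line has any effect — it is not caused by the line — and it independently drives the outcome. That makes it a confounder, so the causal comparison is within shift levels.
Adjusting over the population distribution of shift: 0.311·(0.085−0.009) + 0.333·(0.315−0.230) + 0.355·(0.418−0.294) = +0.096.

+0.10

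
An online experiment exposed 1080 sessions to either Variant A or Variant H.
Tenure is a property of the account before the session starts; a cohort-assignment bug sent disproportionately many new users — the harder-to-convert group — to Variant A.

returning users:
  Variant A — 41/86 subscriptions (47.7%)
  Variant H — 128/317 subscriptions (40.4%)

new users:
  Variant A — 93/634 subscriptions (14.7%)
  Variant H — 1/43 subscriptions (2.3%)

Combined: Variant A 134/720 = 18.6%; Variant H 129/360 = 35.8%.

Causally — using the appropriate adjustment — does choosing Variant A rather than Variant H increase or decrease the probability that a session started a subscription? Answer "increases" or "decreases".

increases

Since user tenure is a pre-existing factor (not a product of the variant) and it affects the outcome on its own, it is a confounder. The stratified rates, not the pooled rate, identify the causal effect.
Within each level — returning users: 47.7% vs 40.4%; new users: 14.7% vs 2.3% — Variant A is higher every time.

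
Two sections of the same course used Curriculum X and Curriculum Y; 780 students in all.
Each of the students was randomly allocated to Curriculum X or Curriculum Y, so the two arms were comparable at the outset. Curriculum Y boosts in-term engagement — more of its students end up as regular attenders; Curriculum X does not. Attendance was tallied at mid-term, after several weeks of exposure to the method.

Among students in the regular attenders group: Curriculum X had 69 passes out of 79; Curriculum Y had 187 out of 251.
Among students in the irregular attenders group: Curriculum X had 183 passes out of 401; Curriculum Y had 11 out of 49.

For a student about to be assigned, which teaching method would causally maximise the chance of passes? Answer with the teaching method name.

Stratifying would compare teaching methods among students the teaching methods themselves sorted into mid-term attendance groups — a form of selection on an intermediate. The unconditioned pooled rates give the total causal effect.
Pooled: Curriculum X 52.5% vs Curriculum Y 66.0%; Curriculum Y is higher overall.

Curriculum Y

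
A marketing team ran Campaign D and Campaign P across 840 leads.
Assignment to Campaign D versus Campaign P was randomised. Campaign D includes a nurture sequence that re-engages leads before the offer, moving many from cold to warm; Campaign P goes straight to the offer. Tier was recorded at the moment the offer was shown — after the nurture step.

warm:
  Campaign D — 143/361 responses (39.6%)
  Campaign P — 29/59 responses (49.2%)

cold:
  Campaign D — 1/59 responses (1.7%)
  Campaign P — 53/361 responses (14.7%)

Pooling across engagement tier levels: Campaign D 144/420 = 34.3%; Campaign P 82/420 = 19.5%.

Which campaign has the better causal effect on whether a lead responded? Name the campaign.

Within every engagement tier level Campaign P has the higher rate, yet pooled Campaign D does — Simpson's reversal.
Stratifying would compare campaigns among leads the campaigns themselves sorted into engagement tier groups — a form of selection on an intermediate. The unconditioned pooled rates give the total causal effect.
Pooled: Campaign D 34.3% vs Campaign P 19.5%; Campaign D is higher overall.

Campaign D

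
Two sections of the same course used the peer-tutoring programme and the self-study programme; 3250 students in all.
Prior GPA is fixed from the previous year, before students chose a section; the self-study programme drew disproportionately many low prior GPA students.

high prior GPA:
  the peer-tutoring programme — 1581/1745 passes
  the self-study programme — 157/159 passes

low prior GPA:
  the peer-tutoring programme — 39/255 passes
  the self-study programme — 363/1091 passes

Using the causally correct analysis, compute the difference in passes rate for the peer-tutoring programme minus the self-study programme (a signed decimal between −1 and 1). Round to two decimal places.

-0.12

Since prior GPA band is a pre-existing factor (not a product of the teaching method) and it affects the outcome on its own, it is a confounder. The stratified rates, not the pooled rate, identify the causal effect.
Adjusting over the population distribution of prior GPA band: 0.586·(0.906−0.987) + 0.414·(0.153−0.333) = -0.122.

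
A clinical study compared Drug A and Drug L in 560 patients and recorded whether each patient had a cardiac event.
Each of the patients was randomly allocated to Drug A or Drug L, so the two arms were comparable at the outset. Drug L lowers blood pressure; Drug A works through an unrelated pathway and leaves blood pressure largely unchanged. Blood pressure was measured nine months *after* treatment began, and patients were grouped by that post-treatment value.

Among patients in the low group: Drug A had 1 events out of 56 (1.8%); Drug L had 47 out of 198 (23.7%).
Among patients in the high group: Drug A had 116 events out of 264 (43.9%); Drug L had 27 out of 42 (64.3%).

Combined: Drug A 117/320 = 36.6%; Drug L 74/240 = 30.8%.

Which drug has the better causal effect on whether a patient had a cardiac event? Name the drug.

Drug A is lower inside every blood pressure stratum but Drug L is lower in aggregate. Whether to stratify depends on how blood pressure relates to the drug.
Blood pressure is recorded after the drug and is itself shifted by it — it sits on the causal path from drug to outcome. Conditioning on a mediator would strip out part of the effect we want; the pooled comparison gives the total causal effect.
Pooled: Drug A 36.6% vs Drug L 30.8%; Drug L is lower overall.

Drug L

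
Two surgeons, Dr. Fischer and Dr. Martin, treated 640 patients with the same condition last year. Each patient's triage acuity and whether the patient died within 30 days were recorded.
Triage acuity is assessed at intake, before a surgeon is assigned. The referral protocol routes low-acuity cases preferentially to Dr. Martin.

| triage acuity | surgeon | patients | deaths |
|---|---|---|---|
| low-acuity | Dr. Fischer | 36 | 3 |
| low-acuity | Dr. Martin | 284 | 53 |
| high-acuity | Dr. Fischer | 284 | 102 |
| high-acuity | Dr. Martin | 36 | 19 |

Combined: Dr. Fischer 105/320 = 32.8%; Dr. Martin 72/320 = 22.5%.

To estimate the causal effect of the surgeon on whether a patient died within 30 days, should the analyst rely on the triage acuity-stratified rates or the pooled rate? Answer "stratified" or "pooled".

Triage acuity is set before the surgeon has any effect — it is not caused by the surgeon — and it independently drives the outcome. That makes it a confounder, so the causal comparison is within triage acuity levels.
Within each level — low-acuity: 8.3% vs 18.7%; high-acuity: 35.9% vs 52.8% — Dr. Fischer is lower every time.

stratified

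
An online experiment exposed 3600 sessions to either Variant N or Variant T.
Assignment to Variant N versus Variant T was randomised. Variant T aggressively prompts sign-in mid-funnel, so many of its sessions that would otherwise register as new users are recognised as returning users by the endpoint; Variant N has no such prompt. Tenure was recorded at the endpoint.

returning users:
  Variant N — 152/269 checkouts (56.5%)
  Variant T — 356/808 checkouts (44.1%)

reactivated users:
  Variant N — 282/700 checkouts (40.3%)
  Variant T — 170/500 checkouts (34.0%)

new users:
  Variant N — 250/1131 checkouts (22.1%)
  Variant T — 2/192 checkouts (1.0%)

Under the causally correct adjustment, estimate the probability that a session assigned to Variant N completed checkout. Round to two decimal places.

Within every user tenure level Variant N has the higher rate, yet pooled Variant T does — Simpson's reversal.
The distribution of user tenure is itself part of what the variant does — it is an intermediate outcome. Holding it fixed would remove that part of the effect; the total effect is the pooled difference.
So P(outcome | do(Variant N)) is just the pooled rate for Variant N: 684/2100 = 0.326.

0.33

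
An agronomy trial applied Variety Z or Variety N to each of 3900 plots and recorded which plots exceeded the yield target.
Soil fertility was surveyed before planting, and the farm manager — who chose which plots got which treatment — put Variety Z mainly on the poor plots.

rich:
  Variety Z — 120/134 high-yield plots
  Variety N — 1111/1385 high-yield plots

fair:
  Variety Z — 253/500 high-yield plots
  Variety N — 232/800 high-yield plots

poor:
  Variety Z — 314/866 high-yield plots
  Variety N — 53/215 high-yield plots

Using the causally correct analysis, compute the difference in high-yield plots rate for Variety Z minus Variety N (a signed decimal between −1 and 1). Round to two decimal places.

Within every soil fertility level Variety Z has the higher rate, yet pooled Variety N does — Simpson's reversal.
The imbalance in soil fertility arose from how plots were allocated, not from anything the variety did; and soil fertility independently affects the outcome. The pooled gap is confounded — condition on soil fertility.
Adjusting over the population distribution of soil fertility: 0.389·(0.896−0.802) + 0.333·(0.506−0.290) + 0.277·(0.363−0.247) = +0.141.

+0.14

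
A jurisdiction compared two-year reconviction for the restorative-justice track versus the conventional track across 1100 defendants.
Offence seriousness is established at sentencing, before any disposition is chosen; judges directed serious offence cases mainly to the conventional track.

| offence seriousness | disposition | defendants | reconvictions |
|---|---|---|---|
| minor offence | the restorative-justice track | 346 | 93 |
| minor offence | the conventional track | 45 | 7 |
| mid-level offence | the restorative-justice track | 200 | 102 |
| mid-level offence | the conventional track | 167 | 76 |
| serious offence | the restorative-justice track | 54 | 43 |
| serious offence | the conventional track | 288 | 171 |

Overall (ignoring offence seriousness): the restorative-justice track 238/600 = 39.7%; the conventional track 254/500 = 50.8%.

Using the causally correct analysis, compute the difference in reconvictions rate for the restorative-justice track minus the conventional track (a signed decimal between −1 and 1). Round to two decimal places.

+0.12

The offence seriousness-specific comparison favours the conventional track throughout, but the pooled figures favour the restorative-justice track. The question is whether to condition on offence seriousness.
Here offence seriousness is a common cause — it drives both which disposition a case falls under and the outcome. The crude comparison mixes populations; the stratum-specific rates are the causally relevant ones.
Adjusting over the population distribution of offence seriousness: 0.355·(0.269−0.156) + 0.334·(0.510−0.455) + 0.311·(0.796−0.594) = +0.122.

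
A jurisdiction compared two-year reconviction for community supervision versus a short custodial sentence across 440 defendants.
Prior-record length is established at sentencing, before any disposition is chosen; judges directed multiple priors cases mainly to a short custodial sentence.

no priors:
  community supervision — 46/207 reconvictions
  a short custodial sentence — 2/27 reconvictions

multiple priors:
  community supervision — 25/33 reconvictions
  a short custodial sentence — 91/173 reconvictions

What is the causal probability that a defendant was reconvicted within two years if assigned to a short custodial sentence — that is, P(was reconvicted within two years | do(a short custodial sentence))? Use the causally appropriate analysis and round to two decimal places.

0.29

Here prior-record length is a common cause — it drives both which disposition a case falls under and the outcome. The crude comparison mixes populations; the stratum-specific rates are the causally relevant ones.
Standardising a short custodial sentence to the population prior-record length mix: 0.532·2/27 + 0.468·91/173 = 0.286.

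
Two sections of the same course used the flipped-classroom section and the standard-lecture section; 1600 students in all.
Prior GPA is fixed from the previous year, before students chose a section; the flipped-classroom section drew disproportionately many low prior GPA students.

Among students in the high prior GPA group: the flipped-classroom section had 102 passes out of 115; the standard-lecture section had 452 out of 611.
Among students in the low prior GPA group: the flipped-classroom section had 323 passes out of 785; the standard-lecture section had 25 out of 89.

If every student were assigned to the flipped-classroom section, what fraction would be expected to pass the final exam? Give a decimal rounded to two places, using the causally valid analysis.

The prior GPA band-specific comparison favours the flipped-classroom section throughout, but the pooled figures favour the standard-lecture section. The question is whether to condition on prior GPA band.
Here prior GPA band is a common cause — it drives both which teaching method a case falls under and the outcome. The crude comparison mixes populations; the stratum-specific rates are the causally relevant ones.
Standardising the flipped-classroom section to the population prior GPA band mix: 0.454·102/115 + 0.546·323/785 = 0.627.

0.63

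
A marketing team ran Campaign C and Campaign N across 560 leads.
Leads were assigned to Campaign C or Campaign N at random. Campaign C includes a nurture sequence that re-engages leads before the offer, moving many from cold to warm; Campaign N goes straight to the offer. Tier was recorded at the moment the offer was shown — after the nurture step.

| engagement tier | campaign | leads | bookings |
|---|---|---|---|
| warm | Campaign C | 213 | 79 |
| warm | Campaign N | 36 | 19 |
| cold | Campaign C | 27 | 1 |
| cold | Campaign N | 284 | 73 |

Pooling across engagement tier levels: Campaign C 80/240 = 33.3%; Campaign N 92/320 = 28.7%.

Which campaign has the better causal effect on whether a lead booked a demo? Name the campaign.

The engagement tier-specific comparison favours Campaign N throughout, but the pooled figures favour Campaign C. The question is whether to condition on engagement tier.
The distribution of engagement tier is itself part of what the campaign does — it is an intermediate outcome. Holding it fixed would remove that part of the effect; the total effect is the pooled difference.
Pooled: Campaign C 33.3% vs Campaign N 28.7%; Campaign C is higher overall.

Campaign C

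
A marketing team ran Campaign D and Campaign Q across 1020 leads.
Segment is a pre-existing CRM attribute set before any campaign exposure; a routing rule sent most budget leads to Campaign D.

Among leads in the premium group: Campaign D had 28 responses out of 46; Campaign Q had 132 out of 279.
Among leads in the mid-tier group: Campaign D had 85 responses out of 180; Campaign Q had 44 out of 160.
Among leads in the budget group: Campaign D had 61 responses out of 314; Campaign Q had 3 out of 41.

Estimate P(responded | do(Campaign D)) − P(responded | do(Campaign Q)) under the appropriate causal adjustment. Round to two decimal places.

The imbalance in customer segment arose from how leads were allocated, not from anything the campaign did; and customer segment independently affects the outcome. The pooled gap is confounded — condition on customer segment.
Adjusting over the population distribution of customer segment: 0.319·(0.609−0.473) + 0.333·(0.472−0.275) + 0.348·(0.194−0.073) = +0.151.

+0.15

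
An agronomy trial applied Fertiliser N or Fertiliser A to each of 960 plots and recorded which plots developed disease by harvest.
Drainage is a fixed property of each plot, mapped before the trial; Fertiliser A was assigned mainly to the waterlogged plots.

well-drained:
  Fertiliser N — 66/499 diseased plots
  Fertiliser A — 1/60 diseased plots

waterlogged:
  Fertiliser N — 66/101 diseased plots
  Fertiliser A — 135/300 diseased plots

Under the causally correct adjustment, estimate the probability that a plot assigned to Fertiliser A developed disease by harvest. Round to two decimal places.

The field drainage-specific comparison favours Fertiliser A throughout, but the pooled figures favour Fertiliser N. The question is whether to condition on field drainage.
Field drainage differs across fertilisers for reasons unrelated to any effect of the fertiliser itself, and it separately predicts the outcome — a classic confounder. We must compare within field drainage levels.
Standardising Fertiliser A to the population field drainage mix: 0.582·1/60 + 0.418·135/300 = 0.198.

0.20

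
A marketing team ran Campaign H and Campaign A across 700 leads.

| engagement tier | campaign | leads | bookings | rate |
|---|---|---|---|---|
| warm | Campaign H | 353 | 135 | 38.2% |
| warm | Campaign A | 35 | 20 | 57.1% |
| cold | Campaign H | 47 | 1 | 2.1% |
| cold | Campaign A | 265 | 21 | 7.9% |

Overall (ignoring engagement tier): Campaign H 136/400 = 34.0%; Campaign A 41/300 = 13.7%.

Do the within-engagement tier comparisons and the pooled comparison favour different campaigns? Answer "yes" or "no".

yes

Within each engagement tier level (warm 38.2% vs 57.1%; cold 2.1% vs 7.9%), Campaign A has the higher rate every time. Pooled: 34.0% vs 13.7% — Campaign H has the higher rate overall. The two comparisons disagree.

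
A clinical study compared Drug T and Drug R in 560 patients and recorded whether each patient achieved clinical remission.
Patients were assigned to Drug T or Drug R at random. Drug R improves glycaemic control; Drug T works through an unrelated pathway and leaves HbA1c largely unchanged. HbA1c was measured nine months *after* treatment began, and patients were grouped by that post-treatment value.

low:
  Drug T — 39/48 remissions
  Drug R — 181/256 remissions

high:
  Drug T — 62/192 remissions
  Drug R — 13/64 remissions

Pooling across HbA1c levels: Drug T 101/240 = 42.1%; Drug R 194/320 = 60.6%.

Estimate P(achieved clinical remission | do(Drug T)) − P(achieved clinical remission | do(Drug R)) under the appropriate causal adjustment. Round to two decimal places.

-0.19

Because the drug influences HbA1c, HbA1c is a post-treatment mediator, not a confounder. Stratifying on it would bias the estimate; the causal effect is the crude pooled difference.
The causal difference is the pooled difference: 0.421 − 0.606 = -0.185.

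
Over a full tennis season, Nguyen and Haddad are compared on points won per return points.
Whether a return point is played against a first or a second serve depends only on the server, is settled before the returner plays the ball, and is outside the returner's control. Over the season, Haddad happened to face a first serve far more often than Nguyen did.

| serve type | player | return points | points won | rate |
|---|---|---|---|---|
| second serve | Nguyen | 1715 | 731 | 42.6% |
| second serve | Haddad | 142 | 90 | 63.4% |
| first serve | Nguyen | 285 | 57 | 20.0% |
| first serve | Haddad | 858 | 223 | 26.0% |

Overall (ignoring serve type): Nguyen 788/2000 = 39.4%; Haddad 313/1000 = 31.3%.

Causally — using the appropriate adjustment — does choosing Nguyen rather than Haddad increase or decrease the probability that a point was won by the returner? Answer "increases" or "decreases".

Within every serve type level Haddad has the higher rate, yet pooled Nguyen does — Simpson's reversal.
Serve type is set before the player has any effect — it is not caused by the player — and it independently drives the outcome. That makes it a confounder, so the causal comparison is within serve type levels.
Within each level — second serve: 42.6% vs 63.4%; first serve: 20.0% vs 26.0% — Haddad is higher every time.

decreases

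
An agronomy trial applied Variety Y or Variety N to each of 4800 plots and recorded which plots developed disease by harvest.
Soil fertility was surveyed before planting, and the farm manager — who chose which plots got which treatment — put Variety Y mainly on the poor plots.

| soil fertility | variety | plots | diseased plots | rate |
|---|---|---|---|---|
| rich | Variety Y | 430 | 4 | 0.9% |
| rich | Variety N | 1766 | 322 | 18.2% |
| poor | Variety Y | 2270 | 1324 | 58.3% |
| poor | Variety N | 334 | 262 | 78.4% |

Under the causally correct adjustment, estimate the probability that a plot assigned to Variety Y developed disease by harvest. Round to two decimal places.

0.32

Soil fertility is set before the variety has any effect — it is not caused by the variety — and it independently drives the outcome. That makes it a confounder, so the causal comparison is within soil fertility levels.
Standardising Variety Y to the population soil fertility mix: 0.458·4/430 + 0.542·1324/2270 = 0.321.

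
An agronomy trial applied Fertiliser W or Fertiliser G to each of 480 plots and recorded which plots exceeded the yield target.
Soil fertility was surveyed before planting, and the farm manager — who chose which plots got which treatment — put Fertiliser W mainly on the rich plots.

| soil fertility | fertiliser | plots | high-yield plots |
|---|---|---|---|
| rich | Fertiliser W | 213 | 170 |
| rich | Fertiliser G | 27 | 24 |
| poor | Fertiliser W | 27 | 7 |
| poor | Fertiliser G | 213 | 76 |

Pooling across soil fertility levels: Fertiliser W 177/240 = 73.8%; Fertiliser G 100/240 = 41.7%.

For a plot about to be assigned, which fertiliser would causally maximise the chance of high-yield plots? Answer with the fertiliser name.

Fertiliser G

Fertiliser G is higher inside every soil fertility stratum but Fertiliser W is higher in aggregate. Whether to stratify depends on how soil fertility relates to the fertiliser.
Soil fertility is set before the fertiliser has any effect — it is not caused by the fertiliser — and it independently drives the outcome. That makes it a confounder, so the causal comparison is within soil fertility levels.
Within each level — rich: 79.8% vs 88.9%; poor: 25.9% vs 35.7% — Fertiliser G is higher every time.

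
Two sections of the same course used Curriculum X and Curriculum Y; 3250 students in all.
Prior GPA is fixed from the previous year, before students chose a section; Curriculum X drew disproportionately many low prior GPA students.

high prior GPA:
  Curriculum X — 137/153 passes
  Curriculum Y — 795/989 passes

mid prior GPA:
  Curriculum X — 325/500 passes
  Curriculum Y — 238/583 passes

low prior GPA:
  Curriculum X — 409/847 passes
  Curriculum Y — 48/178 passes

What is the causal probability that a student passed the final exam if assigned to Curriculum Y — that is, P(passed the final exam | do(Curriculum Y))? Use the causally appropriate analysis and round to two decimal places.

0.50

The prior GPA band-specific comparison favours Curriculum X throughout, but the pooled figures favour Curriculum Y. The question is whether to condition on prior GPA band.
Prior GPA band satisfies the back-door criterion: it is not a descendant of the teaching method, and it blocks the spurious path from teaching method to outcome. Adjusting for it (i.e., using the within-prior GPA band rates) gives the causal effect.
Standardising Curriculum Y to the population prior GPA band mix: 0.351·795/989 + 0.333·238/583 + 0.315·48/178 = 0.504.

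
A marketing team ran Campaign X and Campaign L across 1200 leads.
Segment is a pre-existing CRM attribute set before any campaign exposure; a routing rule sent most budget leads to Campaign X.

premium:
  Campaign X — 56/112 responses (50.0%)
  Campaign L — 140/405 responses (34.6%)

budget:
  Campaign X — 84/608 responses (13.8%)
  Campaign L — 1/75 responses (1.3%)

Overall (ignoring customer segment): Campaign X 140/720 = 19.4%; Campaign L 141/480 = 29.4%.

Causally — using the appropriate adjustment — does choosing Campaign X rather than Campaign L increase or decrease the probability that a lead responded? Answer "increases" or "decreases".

increases

Customer segment satisfies the back-door criterion: it is not a descendant of the campaign, and it blocks the spurious path from campaign to outcome. Adjusting for it (i.e., using the within-customer segment rates) gives the causal effect.
Within each level — premium: 50.0% vs 34.6%; budget: 13.8% vs 1.3% — Campaign X is higher every time.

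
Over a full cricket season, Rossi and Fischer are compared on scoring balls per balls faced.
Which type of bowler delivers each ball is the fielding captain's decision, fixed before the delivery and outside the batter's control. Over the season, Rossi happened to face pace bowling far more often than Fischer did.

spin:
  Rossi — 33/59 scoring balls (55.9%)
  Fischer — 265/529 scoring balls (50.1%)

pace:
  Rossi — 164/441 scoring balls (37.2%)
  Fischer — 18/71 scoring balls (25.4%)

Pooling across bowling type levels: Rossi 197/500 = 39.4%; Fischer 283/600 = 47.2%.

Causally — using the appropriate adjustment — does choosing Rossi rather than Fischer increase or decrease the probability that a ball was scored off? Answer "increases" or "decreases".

increases

Within every bowling type level Rossi has the higher rate, yet pooled Fischer does — Simpson's reversal.
Nothing the player does changes bowling type; the imbalance is an allocation artefact. With bowling type also predicting the outcome, the pooled figure is confounded, and the within-stratum comparison is the causal one.
Within each level — spin: 55.9% vs 50.1%; pace: 37.2% vs 25.4% — Rossi is higher every time.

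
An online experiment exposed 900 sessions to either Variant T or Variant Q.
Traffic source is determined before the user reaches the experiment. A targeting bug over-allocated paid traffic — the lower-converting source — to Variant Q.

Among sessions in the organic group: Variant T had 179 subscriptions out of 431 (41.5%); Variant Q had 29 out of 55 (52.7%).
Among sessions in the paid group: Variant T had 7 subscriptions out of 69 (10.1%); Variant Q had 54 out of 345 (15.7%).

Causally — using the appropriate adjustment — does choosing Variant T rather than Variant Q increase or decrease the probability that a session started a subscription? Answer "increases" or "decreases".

decreases

Variant Q is higher inside every traffic source stratum but Variant T is higher in aggregate. Whether to stratify depends on how traffic source relates to the variant.
The imbalance in traffic source arose from how sessions were allocated, not from anything the variant did; and traffic source independently affects the outcome. The pooled gap is confounded — condition on traffic source.
Within each level — organic: 41.5% vs 52.7%; paid: 10.1% vs 15.7% — Variant Q is higher every time.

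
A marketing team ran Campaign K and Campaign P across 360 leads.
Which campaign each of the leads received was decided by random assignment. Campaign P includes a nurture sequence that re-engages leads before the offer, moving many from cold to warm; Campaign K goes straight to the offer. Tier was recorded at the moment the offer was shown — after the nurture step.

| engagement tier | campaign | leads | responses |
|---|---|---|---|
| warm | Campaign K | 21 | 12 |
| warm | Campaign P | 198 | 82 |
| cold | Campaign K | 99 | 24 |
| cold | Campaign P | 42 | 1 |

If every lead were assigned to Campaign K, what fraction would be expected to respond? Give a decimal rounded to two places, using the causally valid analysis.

Stratifying would compare campaigns among leads the campaigns themselves sorted into engagement tier groups — a form of selection on an intermediate. The unconditioned pooled rates give the total causal effect.
So P(outcome | do(Campaign K)) is just the pooled rate for Campaign K: 36/120 = 0.300.

0.30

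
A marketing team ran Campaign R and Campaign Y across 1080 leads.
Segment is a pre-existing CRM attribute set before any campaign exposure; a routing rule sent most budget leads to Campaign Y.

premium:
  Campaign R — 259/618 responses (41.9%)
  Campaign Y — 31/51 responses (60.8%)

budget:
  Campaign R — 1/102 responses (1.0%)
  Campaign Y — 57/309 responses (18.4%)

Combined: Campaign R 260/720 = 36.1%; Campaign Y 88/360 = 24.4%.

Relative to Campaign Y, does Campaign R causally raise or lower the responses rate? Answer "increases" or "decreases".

Within every customer segment level Campaign Y has the higher rate, yet pooled Campaign R does — Simpson's reversal.
The imbalance in customer segment arose from how leads were allocated, not from anything the campaign did; and customer segment independently affects the outcome. The pooled gap is confounded — condition on customer segment.
Within each level — premium: 41.9% vs 60.8%; budget: 1.0% vs 18.4% — Campaign Y is higher every time.

decreases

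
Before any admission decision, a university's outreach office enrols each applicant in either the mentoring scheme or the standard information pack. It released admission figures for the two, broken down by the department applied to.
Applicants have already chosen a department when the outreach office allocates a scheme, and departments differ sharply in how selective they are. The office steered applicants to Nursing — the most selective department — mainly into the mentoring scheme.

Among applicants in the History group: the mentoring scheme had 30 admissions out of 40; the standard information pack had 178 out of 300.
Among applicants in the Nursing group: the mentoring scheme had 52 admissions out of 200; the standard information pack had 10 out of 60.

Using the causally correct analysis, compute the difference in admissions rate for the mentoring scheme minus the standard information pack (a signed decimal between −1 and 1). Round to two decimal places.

+0.13

Nothing the outreach scheme does changes department; the imbalance is an allocation artefact. With department also predicting the outcome, the pooled figure is confounded, and the within-stratum comparison is the causal one.
Adjusting over the population distribution of department: 0.567·(0.750−0.593) + 0.433·(0.260−0.167) = +0.129.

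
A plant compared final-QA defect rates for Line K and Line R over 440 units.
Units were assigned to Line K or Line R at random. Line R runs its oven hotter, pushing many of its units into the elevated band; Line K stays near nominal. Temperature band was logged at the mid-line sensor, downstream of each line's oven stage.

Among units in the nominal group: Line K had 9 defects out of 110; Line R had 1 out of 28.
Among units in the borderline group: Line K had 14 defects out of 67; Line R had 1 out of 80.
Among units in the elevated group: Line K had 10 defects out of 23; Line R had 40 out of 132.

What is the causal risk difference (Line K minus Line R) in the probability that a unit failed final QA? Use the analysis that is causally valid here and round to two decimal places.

-0.01

In-process temperature band lies on the pathway line → in-process temperature band → outcome, so adjusting for it blocks the indirect effect. For the total causal effect of line, use the unadjusted pooled rates.
The causal difference is the pooled difference: 0.165 − 0.175 = -0.010.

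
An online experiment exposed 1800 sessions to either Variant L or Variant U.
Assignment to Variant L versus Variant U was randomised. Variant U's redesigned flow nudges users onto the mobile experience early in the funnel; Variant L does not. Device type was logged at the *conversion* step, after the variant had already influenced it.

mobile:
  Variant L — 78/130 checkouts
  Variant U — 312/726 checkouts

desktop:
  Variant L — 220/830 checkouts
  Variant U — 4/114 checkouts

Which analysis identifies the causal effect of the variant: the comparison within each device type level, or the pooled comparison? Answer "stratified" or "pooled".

pooled

Within every device type level Variant L has the higher rate, yet pooled Variant U does — Simpson's reversal.
Device type is downstream of the variant. One should not condition on a consequence of treatment, so the overall rates are the right comparison.
Pooled: Variant L 31.0% vs Variant U 37.6%; Variant U is higher overall.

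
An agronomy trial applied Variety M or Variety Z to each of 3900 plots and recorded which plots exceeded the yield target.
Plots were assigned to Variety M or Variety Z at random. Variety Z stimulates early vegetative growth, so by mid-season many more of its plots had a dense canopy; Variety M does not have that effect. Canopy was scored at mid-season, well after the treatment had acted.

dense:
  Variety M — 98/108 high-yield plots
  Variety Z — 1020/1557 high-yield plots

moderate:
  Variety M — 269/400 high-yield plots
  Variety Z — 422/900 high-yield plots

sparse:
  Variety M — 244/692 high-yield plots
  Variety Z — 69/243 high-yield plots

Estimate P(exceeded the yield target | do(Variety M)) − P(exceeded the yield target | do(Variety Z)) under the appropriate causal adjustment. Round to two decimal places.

-0.05

Within every mid-season canopy level Variety M has the higher rate, yet pooled Variety Z does — Simpson's reversal.
Because the variety influences mid-season canopy, mid-season canopy is a post-treatment mediator, not a confounder. Stratifying on it would bias the estimate; the causal effect is the crude pooled difference.
The causal difference is the pooled difference: 0.509 − 0.560 = -0.050.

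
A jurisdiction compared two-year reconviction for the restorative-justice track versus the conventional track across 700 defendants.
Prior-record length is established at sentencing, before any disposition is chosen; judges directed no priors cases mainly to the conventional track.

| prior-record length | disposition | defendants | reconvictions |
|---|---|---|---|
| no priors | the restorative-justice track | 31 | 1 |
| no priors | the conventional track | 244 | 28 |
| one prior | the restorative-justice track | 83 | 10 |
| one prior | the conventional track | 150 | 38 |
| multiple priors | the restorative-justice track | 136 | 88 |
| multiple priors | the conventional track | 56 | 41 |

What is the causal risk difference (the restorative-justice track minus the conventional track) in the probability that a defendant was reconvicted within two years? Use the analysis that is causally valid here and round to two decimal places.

-0.10

Within every prior-record length level the restorative-justice track has the lower rate, yet pooled the conventional track does — Simpson's reversal.
The imbalance in prior-record length arose from how defendants were allocated, not from anything the disposition did; and prior-record length independently affects the outcome. The pooled gap is confounded — condition on prior-record length.
Adjusting over the population distribution of prior-record length: 0.393·(0.032−0.115) + 0.333·(0.120−0.253) + 0.274·(0.647−0.732) = -0.100.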